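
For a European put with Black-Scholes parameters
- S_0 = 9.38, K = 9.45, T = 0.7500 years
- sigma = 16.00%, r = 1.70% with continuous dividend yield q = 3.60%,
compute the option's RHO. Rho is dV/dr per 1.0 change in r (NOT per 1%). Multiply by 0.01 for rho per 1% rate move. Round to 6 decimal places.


d1 = -0.0872158198; d2 = -0.2257798844
phi(d1) = 0.3974278651; exp(-qT) = 0.9733612415; exp(-rT) = 0.9873309369
N(-d2) = 0.5893136885
Rho = -K*T*exp(-rT)*N(-d2) = -9.4500 * 0.7500 * 0.9873309369 * 0.5893136885 = -4.123845

Answer: Rho = -4.123845


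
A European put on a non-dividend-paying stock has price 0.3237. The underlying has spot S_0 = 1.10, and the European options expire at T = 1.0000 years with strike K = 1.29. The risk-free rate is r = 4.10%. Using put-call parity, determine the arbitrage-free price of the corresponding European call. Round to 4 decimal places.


Put-call parity: C - P = S_0 * exp(-qT) - K * exp(-rT).
S_0 * exp(-qT) = 1.1000 * 1.00000000 = 1.10000000
K * exp(-rT) = 1.2900 * 0.95982913 = 1.23817958
C = P + S*exp(-qT) - K*exp(-rT)
C = 0.3237 + 1.10000000 - 1.23817958 = 0.1855

Answer: Call price = 0.1855


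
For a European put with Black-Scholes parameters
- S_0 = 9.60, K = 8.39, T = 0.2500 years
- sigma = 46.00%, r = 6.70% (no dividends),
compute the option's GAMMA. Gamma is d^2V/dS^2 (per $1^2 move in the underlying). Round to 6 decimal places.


d1 = 0.7735764261; d2 = 0.5435764261
phi(d1) = 0.2957772101; exp(-qT) = 1.0000000000; exp(-rT) = 0.9833895013
Gamma = exp(-qT) * phi(d1) / (S * sigma * sqrt(T)) = 1.0000000000 * 0.2957772101 / (9.6000 * 0.4600 * 0.5000000000) = 0.133957

Answer: Gamma = 0.133957


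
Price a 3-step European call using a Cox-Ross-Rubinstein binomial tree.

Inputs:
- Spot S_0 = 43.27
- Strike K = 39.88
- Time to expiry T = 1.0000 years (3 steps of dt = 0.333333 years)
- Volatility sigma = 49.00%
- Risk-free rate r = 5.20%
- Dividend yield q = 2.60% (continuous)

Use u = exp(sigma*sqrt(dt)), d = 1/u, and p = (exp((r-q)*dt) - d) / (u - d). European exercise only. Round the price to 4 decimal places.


dt = T/N = 0.333333
u = exp(sigma*sqrt(dt)) = 1.326975; d = 1/u = 0.753594
p = (exp((r-q)*dt) - d) / (u - d) = 0.444923
Discount per step: exp(-r*dt) = 0.982816
Stock lattice S(k, i) with i counting down-moves:
  k=0: S(0,0) = 43.2700
  k=1: S(1,0) = 57.4182; S(1,1) = 32.6080
  k=2: S(2,0) = 76.1925; S(2,1) = 43.2700; S(2,2) = 24.5732
  k=3: S(3,0) = 101.1055; S(3,1) = 57.4182; S(3,2) = 32.6080; S(3,3) = 18.5182
Terminal payoffs V(N, i) = max(S_T - K, 0):
  V(3,0) = 61.225492; V(3,1) = 17.538192; V(3,2) = 0.000000; V(3,3) = 0.000000
Backward induction: V(k, i) = exp(-r*dt) * [p * V(k+1, i) + (1-p) * V(k+1, i+1)].
  V(2,0) = exp(-r*dt) * [p*61.225492 + (1-p)*17.538192] = 36.340299
  V(2,1) = exp(-r*dt) * [p*17.538192 + (1-p)*0.000000] = 7.669060
  V(2,2) = exp(-r*dt) * [p*0.000000 + (1-p)*0.000000] = 0.000000
  V(1,0) = exp(-r*dt) * [p*36.340299 + (1-p)*7.669060] = 20.074569
  V(1,1) = exp(-r*dt) * [p*7.669060 + (1-p)*0.000000] = 3.353509
  V(0,0) = exp(-r*dt) * [p*20.074569 + (1-p)*3.353509] = 10.607629

Answer: Price = V(0,0) = 10.6076


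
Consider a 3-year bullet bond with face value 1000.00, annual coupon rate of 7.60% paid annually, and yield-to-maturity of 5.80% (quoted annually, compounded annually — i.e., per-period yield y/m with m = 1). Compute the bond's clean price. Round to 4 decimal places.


Answer: Price = 1048.2928

Derivation:
Coupon per period c = face * coupon_rate / m = 76.000000
Periods per year m = 1; per-period yield y/m = 0.058000
Number of cashflows N = 3
Cashflows (t years, CF_t, discount factor 1/(1+y/m)^(m*t), PV):
  t = 1.0000: CF_t = 76.000000, DF = 0.945180, PV = 71.833648
  t = 2.0000: CF_t = 76.000000, DF = 0.893364, PV = 67.895698
  t = 3.0000: CF_t = 1076.000000, DF = 0.844390, PV = 908.563463
Price P = sum_t PV_t = 1048.292810


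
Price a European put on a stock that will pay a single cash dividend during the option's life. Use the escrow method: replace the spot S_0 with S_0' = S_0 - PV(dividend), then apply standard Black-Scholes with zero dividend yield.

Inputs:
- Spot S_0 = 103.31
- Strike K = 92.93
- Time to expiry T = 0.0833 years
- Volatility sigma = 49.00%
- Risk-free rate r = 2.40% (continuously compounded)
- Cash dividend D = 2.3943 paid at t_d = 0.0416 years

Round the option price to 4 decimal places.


Answer: Price = 2.3151

Derivation:
PV(D) = D * exp(-r * t_d) = 2.3943 * 0.99900210 = 2.39191072
S_0' = S_0 - PV(D) = 103.3100 - 2.39191072 = 100.91808928
d1 = (ln(S_0'/K) + (r + sigma^2/2)*T) / (sigma*sqrt(T)) = 0.66794194
d2 = d1 - sigma*sqrt(T) = 0.52651941
exp(-rT) = 0.99800280
N(-d1) = 0.25208533; N(-d2) = 0.29926368
P = K * exp(-rT) * N(-d2) - S_0' * N(-d1) = 92.9300 * 0.99800280 * 0.29926368 - 100.91808928 * 0.25208533 = 2.3151


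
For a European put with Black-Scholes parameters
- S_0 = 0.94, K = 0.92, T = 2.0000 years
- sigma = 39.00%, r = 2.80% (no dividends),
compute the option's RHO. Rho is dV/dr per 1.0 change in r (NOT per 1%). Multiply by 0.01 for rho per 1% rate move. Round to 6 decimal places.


d1 = 0.4162977044; d2 = -0.1352455849
phi(d1) = 0.3658285776; exp(-qT) = 1.0000000000; exp(-rT) = 0.9455391359
N(-d2) = 0.5537911467
Rho = -K*T*exp(-rT)*N(-d2) = -0.9200 * 2.0000 * 0.9455391359 * 0.5537911467 = -0.963481

Answer: Rho = -0.963481


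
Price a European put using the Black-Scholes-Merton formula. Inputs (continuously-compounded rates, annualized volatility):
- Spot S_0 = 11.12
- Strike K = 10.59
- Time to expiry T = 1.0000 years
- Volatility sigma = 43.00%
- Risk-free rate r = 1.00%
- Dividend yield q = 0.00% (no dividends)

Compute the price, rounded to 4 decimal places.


Answer: Price = 1.5381

Derivation:
d1 = (ln(S/K) + (r - q + 0.5*sigma^2) * T) / (sigma * sqrt(T)) = 0.35182588
d2 = d1 - sigma * sqrt(T) = -0.07817412
exp(-rT) = 0.99004983; exp(-qT) = 1.00000000
P = K * exp(-rT) * N(-d2) - S_0 * exp(-qT) * N(-d1)
N(-d1) = 0.36248442; N(-d2) = 0.53115523
P = 10.5900 * 0.99004983 * 0.53115523 - 11.1200 * 1.00000000 * 0.36248442 = 1.5381


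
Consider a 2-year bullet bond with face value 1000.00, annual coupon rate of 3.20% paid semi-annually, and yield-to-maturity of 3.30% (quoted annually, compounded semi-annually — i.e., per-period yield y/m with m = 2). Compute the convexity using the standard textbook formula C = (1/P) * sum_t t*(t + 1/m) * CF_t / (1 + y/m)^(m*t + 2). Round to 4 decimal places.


Coupon per period c = face * coupon_rate / m = 16.000000
Periods per year m = 2; per-period yield y/m = 0.016500
Number of cashflows N = 4
Cashflows (t years, CF_t, discount factor 1/(1+y/m)^(m*t), PV):
  t = 0.5000: CF_t = 16.000000, DF = 0.983768, PV = 15.740285
  t = 1.0000: CF_t = 16.000000, DF = 0.967799, PV = 15.484786
  t = 1.5000: CF_t = 16.000000, DF = 0.952090, PV = 15.233435
  t = 2.0000: CF_t = 1016.000000, DF = 0.936635, PV = 951.621348
Price P = sum_t PV_t = 998.079854
Convexity numerator sum_t t*(t + 1/m) * CF_t / (1+y/m)^(m*t + 2):
  t = 0.5000: term = 7.616717
  t = 1.0000: term = 22.479244
  t = 1.5000: term = 44.228715
  t = 2.0000: term = 4604.891633
Convexity = (1/P) * sum = 4679.216310 / 998.079854 = 4.688218

Answer: Convexity = 4.6882


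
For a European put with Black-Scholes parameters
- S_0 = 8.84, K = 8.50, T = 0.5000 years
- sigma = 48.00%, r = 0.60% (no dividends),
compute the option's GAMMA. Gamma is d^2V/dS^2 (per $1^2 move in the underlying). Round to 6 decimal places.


d1 = 0.2940995966; d2 = -0.0453116584
phi(d1) = 0.3820568652; exp(-qT) = 1.0000000000; exp(-rT) = 0.9970044955
Gamma = exp(-qT) * phi(d1) / (S * sigma * sqrt(T)) = 1.0000000000 * 0.3820568652 / (8.8400 * 0.4800 * 0.7071067812) = 0.127336

Answer: Gamma = 0.127336


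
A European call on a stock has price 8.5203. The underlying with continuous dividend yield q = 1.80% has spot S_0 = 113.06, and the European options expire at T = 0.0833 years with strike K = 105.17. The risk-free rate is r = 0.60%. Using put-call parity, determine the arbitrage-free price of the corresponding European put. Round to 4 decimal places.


Put-call parity: C - P = S_0 * exp(-qT) - K * exp(-rT).
S_0 * exp(-qT) = 113.0600 * 0.99850172 = 112.89060486
K * exp(-rT) = 105.1700 * 0.99950032 = 105.11744917
P = C - S*exp(-qT) + K*exp(-rT)
P = 8.5203 - 112.89060486 + 105.11744917 = 0.7471

Answer: Put price = 0.7471


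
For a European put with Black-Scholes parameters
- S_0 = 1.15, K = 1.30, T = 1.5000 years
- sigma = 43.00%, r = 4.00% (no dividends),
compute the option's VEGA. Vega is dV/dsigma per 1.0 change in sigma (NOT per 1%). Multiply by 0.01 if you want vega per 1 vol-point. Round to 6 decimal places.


Answer: Vega = 0.556061

Derivation:
d1 = 0.1444490265; d2 = -0.3821912682
phi(d1) = 0.3948018467; exp(-qT) = 1.0000000000; exp(-rT) = 0.9417645336
Vega = S * exp(-qT) * phi(d1) * sqrt(T) = 1.1500 * 1.0000000000 * 0.3948018467 * 1.2247448714 = 0.556061


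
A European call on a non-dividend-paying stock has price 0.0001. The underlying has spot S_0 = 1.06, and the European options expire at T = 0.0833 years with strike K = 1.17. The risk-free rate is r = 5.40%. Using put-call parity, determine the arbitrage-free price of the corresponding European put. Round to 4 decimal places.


Put-call parity: C - P = S_0 * exp(-qT) - K * exp(-rT).
S_0 * exp(-qT) = 1.0600 * 1.00000000 = 1.06000000
K * exp(-rT) = 1.1700 * 0.99551190 = 1.16474893
P = C - S*exp(-qT) + K*exp(-rT)
P = 0.0001 - 1.06000000 + 1.16474893 = 0.1048

Answer: Put price = 0.1048


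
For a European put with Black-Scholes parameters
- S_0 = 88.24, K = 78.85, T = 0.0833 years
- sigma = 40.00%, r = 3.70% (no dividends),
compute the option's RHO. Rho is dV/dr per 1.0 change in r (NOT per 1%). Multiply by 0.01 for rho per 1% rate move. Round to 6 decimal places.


Answer: Rho = -1.130820

Derivation:
d1 = 1.0590072200; d2 = 0.9435602625
phi(d1) = 0.2277090232; exp(-qT) = 1.0000000000; exp(-rT) = 0.9969226448
N(-d2) = 0.1726972034
Rho = -K*T*exp(-rT)*N(-d2) = -78.8500 * 0.0833 * 0.9969226448 * 0.1726972034 = -1.130820


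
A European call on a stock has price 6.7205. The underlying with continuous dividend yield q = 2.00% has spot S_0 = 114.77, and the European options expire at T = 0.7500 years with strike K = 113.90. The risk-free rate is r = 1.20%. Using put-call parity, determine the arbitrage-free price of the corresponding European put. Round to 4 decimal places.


Answer: Put price = 6.5387

Derivation:
Put-call parity: C - P = S_0 * exp(-qT) - K * exp(-rT).
S_0 * exp(-qT) = 114.7700 * 0.98511194 = 113.06129731
K * exp(-rT) = 113.9000 * 0.99104038 = 112.87949914
P = C - S*exp(-qT) + K*exp(-rT)
P = 6.7205 - 113.06129731 + 112.87949914 = 6.5387


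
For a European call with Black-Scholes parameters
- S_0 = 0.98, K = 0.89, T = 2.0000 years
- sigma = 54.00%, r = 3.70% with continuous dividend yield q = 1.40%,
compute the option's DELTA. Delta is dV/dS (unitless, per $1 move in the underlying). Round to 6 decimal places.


Answer: Delta = 0.695311

Derivation:
d1 = 0.5682141291; d2 = -0.1954611946
phi(d1) = 0.3394691580; exp(-qT) = 0.9723883668; exp(-rT) = 0.9286716938
N(d1) = 0.7150552107
Delta = exp(-qT) * N(d1) = 0.9723883668 * 0.7150552107 = 0.695311


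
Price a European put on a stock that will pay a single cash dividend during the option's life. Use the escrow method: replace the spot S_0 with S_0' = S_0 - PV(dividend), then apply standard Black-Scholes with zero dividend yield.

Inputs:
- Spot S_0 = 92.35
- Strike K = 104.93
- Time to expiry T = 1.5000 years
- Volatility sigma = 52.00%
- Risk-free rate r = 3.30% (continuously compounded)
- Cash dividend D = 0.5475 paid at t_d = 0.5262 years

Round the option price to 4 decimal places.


Answer: Price = 28.1707

Derivation:
PV(D) = D * exp(-r * t_d) = 0.5475 * 0.98278530 = 0.53807495
S_0' = S_0 - PV(D) = 92.3500 - 0.53807495 = 91.81192505
d1 = (ln(S_0'/K) + (r + sigma^2/2)*T) / (sigma*sqrt(T)) = 0.18645756
d2 = d1 - sigma*sqrt(T) = -0.45040977
exp(-rT) = 0.95170516
N(-d1) = 0.42604298; N(-d2) = 0.67379250
P = K * exp(-rT) * N(-d2) - S_0' * N(-d1) = 104.9300 * 0.95170516 * 0.67379250 - 91.81192505 * 0.42604298 = 28.1707


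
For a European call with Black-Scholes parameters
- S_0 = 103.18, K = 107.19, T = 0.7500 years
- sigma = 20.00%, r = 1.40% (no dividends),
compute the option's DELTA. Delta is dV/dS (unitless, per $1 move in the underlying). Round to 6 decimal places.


Answer: Delta = 0.470940

Derivation:
d1 = -0.0729073583; d2 = -0.2461124391
phi(d1) = 0.3978834027; exp(-qT) = 1.0000000000; exp(-rT) = 0.9895549326
N(d1) = 0.4709399192
Delta = exp(-qT) * N(d1) = 1.0000000000 * 0.4709399192 = 0.470940


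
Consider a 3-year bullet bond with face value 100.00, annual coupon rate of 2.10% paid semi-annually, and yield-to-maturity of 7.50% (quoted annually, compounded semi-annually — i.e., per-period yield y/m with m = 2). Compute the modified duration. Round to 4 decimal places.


Answer: Modified duration = 2.8102

Derivation:
Coupon per period c = face * coupon_rate / m = 1.050000
Periods per year m = 2; per-period yield y/m = 0.037500
Number of cashflows N = 6
Cashflows (t years, CF_t, discount factor 1/(1+y/m)^(m*t), PV):
  t = 0.5000: CF_t = 1.050000, DF = 0.963855, PV = 1.012048
  t = 1.0000: CF_t = 1.050000, DF = 0.929017, PV = 0.975468
  t = 1.5000: CF_t = 1.050000, DF = 0.895438, PV = 0.940210
  t = 2.0000: CF_t = 1.050000, DF = 0.863073, PV = 0.906227
  t = 2.5000: CF_t = 1.050000, DF = 0.831878, PV = 0.873472
  t = 3.0000: CF_t = 101.050000, DF = 0.801810, PV = 81.022882
Price P = sum_t PV_t = 85.730307
First compute Macaulay numerator sum_t t * PV_t:
  t * PV_t at t = 0.5000: 0.506024
  t * PV_t at t = 1.0000: 0.975468
  t * PV_t at t = 1.5000: 1.410315
  t * PV_t at t = 2.0000: 1.812453
  t * PV_t at t = 2.5000: 2.183679
  t * PV_t at t = 3.0000: 243.068645
Macaulay duration D = 249.956585 / 85.730307 = 2.915615
Modified duration = D / (1 + y/m) = 2.915615 / (1 + 0.037500) = 2.810232


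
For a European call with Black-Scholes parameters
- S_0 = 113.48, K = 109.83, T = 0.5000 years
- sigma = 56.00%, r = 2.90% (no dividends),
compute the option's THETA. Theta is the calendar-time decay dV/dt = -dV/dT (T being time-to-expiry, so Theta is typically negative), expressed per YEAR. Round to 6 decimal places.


d1 = 0.3171699540; d2 = -0.0788098435
phi(d1) = 0.3793724180; exp(-qT) = 1.0000000000; exp(-rT) = 0.9856046187
Theta = -S*exp(-qT)*phi(d1)*sigma/(2*sqrt(T)) - r*K*exp(-rT)*N(d2) + q*S*exp(-qT)*N(d1)
N(d1) = 0.6244426765; N(d2) = 0.4685919372; sqrt(T) = 0.7071067812
Term 1 = -113.4800 * 1.0000000000 * 0.3793724180 * 0.5600 / (2 * 0.7071067812) = -17.0473983265
Term 2 = -0.0290 * 109.8300 * 0.9856046187 * 0.4685919372 = -1.4710130419
Term 3 = 0 (no dividend yield, q = 0)
Theta = -17.0473983265 + (-1.4710130419) + (0.0000000000) = -18.518411

Answer: Theta = -18.518411


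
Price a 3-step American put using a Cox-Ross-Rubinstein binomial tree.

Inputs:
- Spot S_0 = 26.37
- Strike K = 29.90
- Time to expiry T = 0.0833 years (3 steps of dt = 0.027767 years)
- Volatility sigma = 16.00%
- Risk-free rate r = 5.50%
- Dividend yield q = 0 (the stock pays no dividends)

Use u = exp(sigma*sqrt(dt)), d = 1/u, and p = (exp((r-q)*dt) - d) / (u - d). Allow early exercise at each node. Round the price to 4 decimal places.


dt = T/N = 0.027767
u = exp(sigma*sqrt(dt)) = 1.027020; d = 1/u = 0.973691
p = (exp((r-q)*dt) - d) / (u - d) = 0.521994
Discount per step: exp(-r*dt) = 0.998474
Stock lattice S(k, i) with i counting down-moves:
  k=0: S(0,0) = 26.3700
  k=1: S(1,0) = 27.0825; S(1,1) = 25.6762
  k=2: S(2,0) = 27.8143; S(2,1) = 26.3700; S(2,2) = 25.0007
  k=3: S(3,0) = 28.5658; S(3,1) = 27.0825; S(3,2) = 25.6762; S(3,3) = 24.3430
Terminal payoffs V(N, i) = max(K - S_T, 0):
  V(3,0) = 1.334177; V(3,1) = 2.817485; V(3,2) = 4.223770; V(3,3) = 5.557032
Backward induction: V(k, i) = exp(-r*dt) * [p * V(k+1, i) + (1-p) * V(k+1, i+1)]; then take max(V_cont, immediate exercise) for American.
  V(2,0) = exp(-r*dt) * [p*1.334177 + (1-p)*2.817485] = 2.040090; exercise = 2.085717; V(2,0) = max -> 2.085717
  V(2,1) = exp(-r*dt) * [p*2.817485 + (1-p)*4.223770] = 3.484373; exercise = 3.530000; V(2,1) = max -> 3.530000
  V(2,2) = exp(-r*dt) * [p*4.223770 + (1-p)*5.557032] = 4.853660; exercise = 4.899287; V(2,2) = max -> 4.899287
  V(1,0) = exp(-r*dt) * [p*2.085717 + (1-p)*3.530000] = 2.771857; exercise = 2.817485; V(1,0) = max -> 2.817485
  V(1,1) = exp(-r*dt) * [p*3.530000 + (1-p)*4.899287] = 4.178142; exercise = 4.223770; V(1,1) = max -> 4.223770
  V(0,0) = exp(-r*dt) * [p*2.817485 + (1-p)*4.223770] = 3.484373; exercise = 3.530000; V(0,0) = max -> 3.530000

Answer: Price = V(0,0) = 3.5300


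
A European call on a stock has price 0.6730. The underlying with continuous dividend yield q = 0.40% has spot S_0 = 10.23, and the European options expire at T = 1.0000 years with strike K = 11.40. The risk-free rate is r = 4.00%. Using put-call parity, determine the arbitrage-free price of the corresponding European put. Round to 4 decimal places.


Answer: Put price = 1.4368

Derivation:
Put-call parity: C - P = S_0 * exp(-qT) - K * exp(-rT).
S_0 * exp(-qT) = 10.2300 * 0.99600799 = 10.18916173
K * exp(-rT) = 11.4000 * 0.96078944 = 10.95299961
P = C - S*exp(-qT) + K*exp(-rT)
P = 0.6730 - 10.18916173 + 10.95299961 = 1.4368


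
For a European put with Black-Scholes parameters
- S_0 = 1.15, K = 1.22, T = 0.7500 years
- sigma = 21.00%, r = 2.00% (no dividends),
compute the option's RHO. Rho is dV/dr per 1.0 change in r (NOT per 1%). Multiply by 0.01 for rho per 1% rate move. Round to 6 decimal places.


d1 = -0.1514935015; d2 = -0.3333588363
phi(d1) = 0.3943905276; exp(-qT) = 1.0000000000; exp(-rT) = 0.9851119396
N(-d2) = 0.6305682842
Rho = -K*T*exp(-rT)*N(-d2) = -1.2200 * 0.7500 * 0.9851119396 * 0.6305682842 = -0.568380

Answer: Rho = -0.568380


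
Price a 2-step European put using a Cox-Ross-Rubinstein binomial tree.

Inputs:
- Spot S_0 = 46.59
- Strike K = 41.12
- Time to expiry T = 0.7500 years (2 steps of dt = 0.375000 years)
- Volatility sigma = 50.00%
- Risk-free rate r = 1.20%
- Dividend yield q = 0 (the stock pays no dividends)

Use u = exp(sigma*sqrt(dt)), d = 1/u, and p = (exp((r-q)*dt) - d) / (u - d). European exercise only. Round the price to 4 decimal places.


Answer: Price = V(0,0) = 5.0852

Derivation:
dt = T/N = 0.375000
u = exp(sigma*sqrt(dt)) = 1.358235; d = 1/u = 0.736250
p = (exp((r-q)*dt) - d) / (u - d) = 0.431297
Discount per step: exp(-r*dt) = 0.995510
Stock lattice S(k, i) with i counting down-moves:
  k=0: S(0,0) = 46.5900
  k=1: S(1,0) = 63.2802; S(1,1) = 34.3019
  k=2: S(2,0) = 85.9494; S(2,1) = 46.5900; S(2,2) = 25.2547
Terminal payoffs V(N, i) = max(K - S_T, 0):
  V(2,0) = 0.000000; V(2,1) = 0.000000; V(2,2) = 15.865269
Backward induction: V(k, i) = exp(-r*dt) * [p * V(k+1, i) + (1-p) * V(k+1, i+1)].
  V(1,0) = exp(-r*dt) * [p*0.000000 + (1-p)*0.000000] = 0.000000
  V(1,1) = exp(-r*dt) * [p*0.000000 + (1-p)*15.865269] = 8.982114
  V(0,0) = exp(-r*dt) * [p*0.000000 + (1-p)*8.982114] = 5.085219


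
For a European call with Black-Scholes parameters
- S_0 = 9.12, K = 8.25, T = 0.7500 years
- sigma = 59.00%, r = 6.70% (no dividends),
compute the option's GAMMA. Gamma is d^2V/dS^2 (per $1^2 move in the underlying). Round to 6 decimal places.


Answer: Gamma = 0.073593

Derivation:
d1 = 0.5500369117; d2 = 0.0390819235
phi(d1) = 0.3429368926; exp(-qT) = 1.0000000000; exp(-rT) = 0.9509916469
Gamma = exp(-qT) * phi(d1) / (S * sigma * sqrt(T)) = 1.0000000000 * 0.3429368926 / (9.1200 * 0.5900 * 0.8660254038) = 0.073593


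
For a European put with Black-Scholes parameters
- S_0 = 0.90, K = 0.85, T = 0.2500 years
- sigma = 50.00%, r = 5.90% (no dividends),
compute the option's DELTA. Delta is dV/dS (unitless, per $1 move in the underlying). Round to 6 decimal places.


d1 = 0.4126336554; d2 = 0.1626336554
phi(d1) = 0.3663845552; exp(-qT) = 1.0000000000; exp(-rT) = 0.9853582484
N(-d1) = 0.3399375197
Delta = -exp(-qT) * N(-d1) = -1.0000000000 * 0.3399375197 = -0.339938

Answer: Delta = -0.339938


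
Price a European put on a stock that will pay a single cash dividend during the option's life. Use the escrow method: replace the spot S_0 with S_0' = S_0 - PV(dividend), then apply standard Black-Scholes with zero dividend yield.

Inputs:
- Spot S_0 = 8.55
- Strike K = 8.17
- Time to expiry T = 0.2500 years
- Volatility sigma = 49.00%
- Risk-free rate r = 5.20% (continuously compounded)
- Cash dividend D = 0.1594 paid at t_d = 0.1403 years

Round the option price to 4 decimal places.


PV(D) = D * exp(-r * t_d) = 0.1594 * 0.99273095 = 0.15824131
S_0' = S_0 - PV(D) = 8.5500 - 0.15824131 = 8.39175869
d1 = (ln(S_0'/K) + (r + sigma^2/2)*T) / (sigma*sqrt(T)) = 0.28487227
d2 = d1 - sigma*sqrt(T) = 0.03987227
exp(-rT) = 0.98708414
N(-d1) = 0.38787100; N(-d2) = 0.48409748
P = K * exp(-rT) * N(-d2) - S_0' * N(-d1) = 8.1700 * 0.98708414 * 0.48409748 - 8.39175869 * 0.38787100 = 0.6491

Answer: Price = 0.6491


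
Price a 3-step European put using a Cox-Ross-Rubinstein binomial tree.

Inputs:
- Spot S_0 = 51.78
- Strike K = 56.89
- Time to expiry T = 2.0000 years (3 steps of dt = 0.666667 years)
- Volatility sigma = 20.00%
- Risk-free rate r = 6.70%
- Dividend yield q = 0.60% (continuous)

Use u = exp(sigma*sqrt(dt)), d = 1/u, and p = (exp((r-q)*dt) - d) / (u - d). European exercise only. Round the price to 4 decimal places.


Answer: Price = V(0,0) = 4.9689

Derivation:
dt = T/N = 0.666667
u = exp(sigma*sqrt(dt)) = 1.177389; d = 1/u = 0.849337
p = (exp((r-q)*dt) - d) / (u - d) = 0.585785
Discount per step: exp(-r*dt) = 0.956316
Stock lattice S(k, i) with i counting down-moves:
  k=0: S(0,0) = 51.7800
  k=1: S(1,0) = 60.9652; S(1,1) = 43.9787
  k=2: S(2,0) = 71.7798; S(2,1) = 51.7800; S(2,2) = 37.3527
  k=3: S(3,0) = 84.5127; S(3,1) = 60.9652; S(3,2) = 43.9787; S(3,3) = 31.7250
Terminal payoffs V(N, i) = max(K - S_T, 0):
  V(3,0) = 0.000000; V(3,1) = 0.000000; V(3,2) = 12.911334; V(3,3) = 25.164968
Backward induction: V(k, i) = exp(-r*dt) * [p * V(k+1, i) + (1-p) * V(k+1, i+1)].
  V(2,0) = exp(-r*dt) * [p*0.000000 + (1-p)*0.000000] = 0.000000
  V(2,1) = exp(-r*dt) * [p*0.000000 + (1-p)*12.911334] = 5.114446
  V(2,2) = exp(-r*dt) * [p*12.911334 + (1-p)*25.164968] = 17.201236
  V(1,0) = exp(-r*dt) * [p*0.000000 + (1-p)*5.114446] = 2.025938
  V(1,1) = exp(-r*dt) * [p*5.114446 + (1-p)*17.201236] = 9.678855
  V(0,0) = exp(-r*dt) * [p*2.025938 + (1-p)*9.678855] = 4.968916


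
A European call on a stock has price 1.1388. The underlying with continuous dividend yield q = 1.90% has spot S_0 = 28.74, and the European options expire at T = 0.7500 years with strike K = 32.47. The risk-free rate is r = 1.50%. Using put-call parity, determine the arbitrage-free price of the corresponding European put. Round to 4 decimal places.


Answer: Put price = 4.9122

Derivation:
Put-call parity: C - P = S_0 * exp(-qT) - K * exp(-rT).
S_0 * exp(-qT) = 28.7400 * 0.98585105 = 28.33335920
K * exp(-rT) = 32.4700 * 0.98881304 = 32.10675956
P = C - S*exp(-qT) + K*exp(-rT)
P = 1.1388 - 28.33335920 + 32.10675956 = 4.9122


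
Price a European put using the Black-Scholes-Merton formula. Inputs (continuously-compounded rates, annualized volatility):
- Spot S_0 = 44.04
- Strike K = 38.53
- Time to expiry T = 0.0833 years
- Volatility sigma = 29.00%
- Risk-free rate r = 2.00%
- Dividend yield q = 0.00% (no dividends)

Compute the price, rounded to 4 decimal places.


d1 = (ln(S/K) + (r - q + 0.5*sigma^2) * T) / (sigma * sqrt(T)) = 1.65867985
d2 = d1 - sigma * sqrt(T) = 1.57498081
exp(-rT) = 0.99833539; exp(-qT) = 1.00000000
P = K * exp(-rT) * N(-d2) - S_0 * exp(-qT) * N(-d1)
N(-d1) = 0.04859016; N(-d2) = 0.05763044
P = 38.5300 * 0.99833539 * 0.05763044 - 44.0400 * 1.00000000 * 0.04859016 = 0.0769

Answer: Price = 0.0769


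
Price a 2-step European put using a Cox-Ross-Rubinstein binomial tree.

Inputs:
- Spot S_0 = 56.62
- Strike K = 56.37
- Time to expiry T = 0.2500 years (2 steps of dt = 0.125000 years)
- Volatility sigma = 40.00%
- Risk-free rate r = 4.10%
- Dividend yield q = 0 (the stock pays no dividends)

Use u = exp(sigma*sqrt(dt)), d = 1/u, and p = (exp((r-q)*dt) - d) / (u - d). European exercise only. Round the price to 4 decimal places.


Answer: Price = V(0,0) = 3.6269

Derivation:
dt = T/N = 0.125000
u = exp(sigma*sqrt(dt)) = 1.151910; d = 1/u = 0.868123
p = (exp((r-q)*dt) - d) / (u - d) = 0.482809
Discount per step: exp(-r*dt) = 0.994888
Stock lattice S(k, i) with i counting down-moves:
  k=0: S(0,0) = 56.6200
  k=1: S(1,0) = 65.2211; S(1,1) = 49.1531
  k=2: S(2,0) = 75.1289; S(2,1) = 56.6200; S(2,2) = 42.6710
Terminal payoffs V(N, i) = max(K - S_T, 0):
  V(2,0) = 0.000000; V(2,1) = 0.000000; V(2,2) = 13.698999
Backward induction: V(k, i) = exp(-r*dt) * [p * V(k+1, i) + (1-p) * V(k+1, i+1)].
  V(1,0) = exp(-r*dt) * [p*0.000000 + (1-p)*0.000000] = 0.000000
  V(1,1) = exp(-r*dt) * [p*0.000000 + (1-p)*13.698999] = 7.048779
  V(0,0) = exp(-r*dt) * [p*0.000000 + (1-p)*7.048779] = 3.626928


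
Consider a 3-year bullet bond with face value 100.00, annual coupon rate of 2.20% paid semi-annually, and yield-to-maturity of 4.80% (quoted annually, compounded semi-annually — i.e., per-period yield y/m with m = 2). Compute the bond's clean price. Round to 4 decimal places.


Answer: Price = 92.8154

Derivation:
Coupon per period c = face * coupon_rate / m = 1.100000
Periods per year m = 2; per-period yield y/m = 0.024000
Number of cashflows N = 6
Cashflows (t years, CF_t, discount factor 1/(1+y/m)^(m*t), PV):
  t = 0.5000: CF_t = 1.100000, DF = 0.976562, PV = 1.074219
  t = 1.0000: CF_t = 1.100000, DF = 0.953674, PV = 1.049042
  t = 1.5000: CF_t = 1.100000, DF = 0.931323, PV = 1.024455
  t = 2.0000: CF_t = 1.100000, DF = 0.909495, PV = 1.000444
  t = 2.5000: CF_t = 1.100000, DF = 0.888178, PV = 0.976996
  t = 3.0000: CF_t = 101.100000, DF = 0.867362, PV = 87.690272
Price P = sum_t PV_t = 92.815427


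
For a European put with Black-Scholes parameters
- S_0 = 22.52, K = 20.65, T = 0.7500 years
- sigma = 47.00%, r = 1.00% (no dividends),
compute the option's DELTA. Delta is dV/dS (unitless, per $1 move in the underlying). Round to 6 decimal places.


d1 = 0.4349191465; d2 = 0.0278872068
phi(d1) = 0.3629406832; exp(-qT) = 1.0000000000; exp(-rT) = 0.9925280548
N(-d1) = 0.3318105582
Delta = -exp(-qT) * N(-d1) = -1.0000000000 * 0.3318105582 = -0.331811

Answer: Delta = -0.331811


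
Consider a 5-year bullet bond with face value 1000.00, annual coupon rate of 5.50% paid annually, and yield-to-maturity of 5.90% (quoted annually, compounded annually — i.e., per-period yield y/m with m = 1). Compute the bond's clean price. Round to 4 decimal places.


Coupon per period c = face * coupon_rate / m = 55.000000
Periods per year m = 1; per-period yield y/m = 0.059000
Number of cashflows N = 5
Cashflows (t years, CF_t, discount factor 1/(1+y/m)^(m*t), PV):
  t = 1.0000: CF_t = 55.000000, DF = 0.944287, PV = 51.935788
  t = 2.0000: CF_t = 55.000000, DF = 0.891678, PV = 49.042293
  t = 3.0000: CF_t = 55.000000, DF = 0.842000, PV = 46.310003
  t = 4.0000: CF_t = 55.000000, DF = 0.795090, PV = 43.729937
  t = 5.0000: CF_t = 1055.000000, DF = 0.750793, PV = 792.086587
Price P = sum_t PV_t = 983.104608

Answer: Price = 983.1046


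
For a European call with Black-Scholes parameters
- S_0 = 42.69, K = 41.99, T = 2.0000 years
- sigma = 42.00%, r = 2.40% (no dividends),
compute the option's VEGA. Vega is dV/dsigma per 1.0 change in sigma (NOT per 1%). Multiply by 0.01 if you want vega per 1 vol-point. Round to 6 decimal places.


Answer: Vega = 22.183107

Derivation:
d1 = 0.4056321520; d2 = -0.1883375442
phi(d1) = 0.3674355850; exp(-qT) = 1.0000000000; exp(-rT) = 0.9531337871
Vega = S * exp(-qT) * phi(d1) * sqrt(T) = 42.6900 * 1.0000000000 * 0.3674355850 * 1.4142135624 = 22.183107


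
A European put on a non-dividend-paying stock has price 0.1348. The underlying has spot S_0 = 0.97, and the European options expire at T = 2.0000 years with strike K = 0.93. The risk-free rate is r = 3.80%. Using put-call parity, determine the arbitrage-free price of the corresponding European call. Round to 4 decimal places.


Put-call parity: C - P = S_0 * exp(-qT) - K * exp(-rT).
S_0 * exp(-qT) = 0.9700 * 1.00000000 = 0.97000000
K * exp(-rT) = 0.9300 * 0.92681621 = 0.86193907
C = P + S*exp(-qT) - K*exp(-rT)
C = 0.1348 + 0.97000000 - 0.86193907 = 0.2429

Answer: Call price = 0.2429


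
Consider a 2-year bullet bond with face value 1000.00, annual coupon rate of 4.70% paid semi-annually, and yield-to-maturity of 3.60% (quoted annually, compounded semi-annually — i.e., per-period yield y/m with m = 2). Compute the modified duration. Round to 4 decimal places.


Answer: Modified duration = 1.8988

Derivation:
Coupon per period c = face * coupon_rate / m = 23.500000
Periods per year m = 2; per-period yield y/m = 0.018000
Number of cashflows N = 4
Cashflows (t years, CF_t, discount factor 1/(1+y/m)^(m*t), PV):
  t = 0.5000: CF_t = 23.500000, DF = 0.982318, PV = 23.084479
  t = 1.0000: CF_t = 23.500000, DF = 0.964949, PV = 22.676306
  t = 1.5000: CF_t = 23.500000, DF = 0.947887, PV = 22.275350
  t = 2.0000: CF_t = 1023.500000, DF = 0.931127, PV = 953.008414
Price P = sum_t PV_t = 1021.044549
First compute Macaulay numerator sum_t t * PV_t:
  t * PV_t at t = 0.5000: 11.542240
  t * PV_t at t = 1.0000: 22.676306
  t * PV_t at t = 1.5000: 33.413024
  t * PV_t at t = 2.0000: 1906.016828
Macaulay duration D = 1973.648398 / 1021.044549 = 1.932970
Modified duration = D / (1 + y/m) = 1.932970 / (1 + 0.018000) = 1.898792


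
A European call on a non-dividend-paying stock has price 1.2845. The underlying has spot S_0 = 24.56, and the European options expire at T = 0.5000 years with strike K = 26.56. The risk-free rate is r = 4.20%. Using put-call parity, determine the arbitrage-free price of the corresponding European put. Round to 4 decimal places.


Put-call parity: C - P = S_0 * exp(-qT) - K * exp(-rT).
S_0 * exp(-qT) = 24.5600 * 1.00000000 = 24.56000000
K * exp(-rT) = 26.5600 * 0.97921896 = 26.00805570
P = C - S*exp(-qT) + K*exp(-rT)
P = 1.2845 - 24.56000000 + 26.00805570 = 2.7326

Answer: Put price = 2.7326


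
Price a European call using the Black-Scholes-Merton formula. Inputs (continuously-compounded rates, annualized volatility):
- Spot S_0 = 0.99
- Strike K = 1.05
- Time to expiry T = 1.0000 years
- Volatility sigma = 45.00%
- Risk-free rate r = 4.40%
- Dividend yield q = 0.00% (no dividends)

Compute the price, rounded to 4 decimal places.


d1 = (ln(S/K) + (r - q + 0.5*sigma^2) * T) / (sigma * sqrt(T)) = 0.19202111
d2 = d1 - sigma * sqrt(T) = -0.25797889
exp(-rT) = 0.95695396; exp(-qT) = 1.00000000
C = S_0 * exp(-qT) * N(d1) - K * exp(-rT) * N(d2)
N(d1) = 0.57613717; N(d2) = 0.39821160
C = 0.9900 * 1.00000000 * 0.57613717 - 1.0500 * 0.95695396 * 0.39821160 = 0.1703

Answer: Price = 0.1703


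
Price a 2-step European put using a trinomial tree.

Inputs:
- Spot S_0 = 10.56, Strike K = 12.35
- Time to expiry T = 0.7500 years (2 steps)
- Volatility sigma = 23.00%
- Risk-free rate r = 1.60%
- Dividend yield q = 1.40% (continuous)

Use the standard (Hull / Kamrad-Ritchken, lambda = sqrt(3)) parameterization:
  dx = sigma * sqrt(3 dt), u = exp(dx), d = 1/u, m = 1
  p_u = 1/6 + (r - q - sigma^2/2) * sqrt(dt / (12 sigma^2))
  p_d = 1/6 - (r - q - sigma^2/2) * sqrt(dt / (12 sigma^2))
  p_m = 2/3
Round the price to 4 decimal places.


Answer: Price = V(0,0) = 2.0783

Derivation:
dt = T/N = 0.375000; dx = sigma*sqrt(3*dt) = 0.243952
u = exp(dx) = 1.276283; d = 1/u = 0.783525
p_u = 0.147875, p_m = 0.666667, p_d = 0.185459
Discount per step: exp(-r*dt) = 0.994018
Stock lattice S(k, j) with j the centered position index:
  k=0: S(0,+0) = 10.5600
  k=1: S(1,-1) = 8.2740; S(1,+0) = 10.5600; S(1,+1) = 13.4775
  k=2: S(2,-2) = 6.4829; S(2,-1) = 8.2740; S(2,+0) = 10.5600; S(2,+1) = 13.4775; S(2,+2) = 17.2012
Terminal payoffs V(N, j) = max(K - S_T, 0):
  V(2,-2) = 5.867089; V(2,-1) = 4.075972; V(2,+0) = 1.790000; V(2,+1) = 0.000000; V(2,+2) = 0.000000
Backward induction: V(k, j) = exp(-r*dt) * [p_u * V(k+1, j+1) + p_m * V(k+1, j) + p_d * V(k+1, j-1)]
  V(1,-1) = exp(-r*dt) * [p_u*1.790000 + p_m*4.075972 + p_d*5.867089] = 4.045766
  V(1,+0) = exp(-r*dt) * [p_u*0.000000 + p_m*1.790000 + p_d*4.075972] = 1.937598
  V(1,+1) = exp(-r*dt) * [p_u*0.000000 + p_m*0.000000 + p_d*1.790000] = 0.329985
  V(0,+0) = exp(-r*dt) * [p_u*0.329985 + p_m*1.937598 + p_d*4.045766] = 2.078344


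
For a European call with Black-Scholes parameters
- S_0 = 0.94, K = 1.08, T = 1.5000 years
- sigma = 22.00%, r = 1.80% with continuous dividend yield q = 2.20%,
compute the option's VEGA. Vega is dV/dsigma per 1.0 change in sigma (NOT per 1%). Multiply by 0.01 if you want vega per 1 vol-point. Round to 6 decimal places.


d1 = -0.4028165279; d2 = -0.6722603996
phi(d1) = 0.3678540176; exp(-qT) = 0.9675385596; exp(-rT) = 0.9733612415
Vega = S * exp(-qT) * phi(d1) * sqrt(T) = 0.9400 * 0.9675385596 * 0.3678540176 * 1.2247448714 = 0.409748

Answer: Vega = 0.409748


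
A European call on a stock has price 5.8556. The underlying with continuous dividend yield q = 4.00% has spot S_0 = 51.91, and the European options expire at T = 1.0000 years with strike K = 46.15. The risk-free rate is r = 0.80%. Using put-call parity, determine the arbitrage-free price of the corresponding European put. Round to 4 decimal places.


Answer: Put price = 1.7633

Derivation:
Put-call parity: C - P = S_0 * exp(-qT) - K * exp(-rT).
S_0 * exp(-qT) = 51.9100 * 0.96078944 = 49.87457979
K * exp(-rT) = 46.1500 * 0.99203191 = 45.78227287
P = C - S*exp(-qT) + K*exp(-rT)
P = 5.8556 - 49.87457979 + 45.78227287 = 1.7633


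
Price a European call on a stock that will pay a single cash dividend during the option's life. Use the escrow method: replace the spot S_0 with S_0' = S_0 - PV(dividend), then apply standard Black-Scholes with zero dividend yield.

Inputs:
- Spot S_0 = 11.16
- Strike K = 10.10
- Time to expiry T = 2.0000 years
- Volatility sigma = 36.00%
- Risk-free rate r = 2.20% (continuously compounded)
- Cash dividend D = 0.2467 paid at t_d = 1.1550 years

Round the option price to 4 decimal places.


Answer: Price = 2.7530

Derivation:
PV(D) = D * exp(-r * t_d) = 0.2467 * 0.97491012 = 0.24051033
S_0' = S_0 - PV(D) = 11.1600 - 0.24051033 = 10.91948967
d1 = (ln(S_0'/K) + (r + sigma^2/2)*T) / (sigma*sqrt(T)) = 0.49421620
d2 = d1 - sigma*sqrt(T) = -0.01490068
exp(-rT) = 0.95695396
N(d1) = 0.68942325; N(d2) = 0.49405571
C = S_0' * N(d1) - K * exp(-rT) * N(d2) = 10.91948967 * 0.68942325 - 10.1000 * 0.95695396 * 0.49405571 = 2.7530


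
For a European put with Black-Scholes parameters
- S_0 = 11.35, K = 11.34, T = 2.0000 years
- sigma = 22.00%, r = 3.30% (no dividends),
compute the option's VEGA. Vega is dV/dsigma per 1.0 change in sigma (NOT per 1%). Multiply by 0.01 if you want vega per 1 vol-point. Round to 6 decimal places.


d1 = 0.3705285998; d2 = 0.0594016160
phi(d1) = 0.3724754107; exp(-qT) = 1.0000000000; exp(-rT) = 0.9361308643
Vega = S * exp(-qT) * phi(d1) * sqrt(T) = 11.3500 * 1.0000000000 * 0.3724754107 * 1.4142135624 = 5.978723

Answer: Vega = 5.978723


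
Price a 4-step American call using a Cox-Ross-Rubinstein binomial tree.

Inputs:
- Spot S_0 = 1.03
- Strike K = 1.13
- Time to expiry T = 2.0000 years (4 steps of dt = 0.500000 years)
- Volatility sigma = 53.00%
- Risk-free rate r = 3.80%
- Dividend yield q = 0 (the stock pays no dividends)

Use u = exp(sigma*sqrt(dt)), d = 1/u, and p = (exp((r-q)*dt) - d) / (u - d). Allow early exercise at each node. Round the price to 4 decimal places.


Answer: Price = V(0,0) = 0.2913

Derivation:
dt = T/N = 0.500000
u = exp(sigma*sqrt(dt)) = 1.454652; d = 1/u = 0.687450
p = (exp((r-q)*dt) - d) / (u - d) = 0.432392
Discount per step: exp(-r*dt) = 0.981179
Stock lattice S(k, i) with i counting down-moves:
  k=0: S(0,0) = 1.0300
  k=1: S(1,0) = 1.4983; S(1,1) = 0.7081
  k=2: S(2,0) = 2.1795; S(2,1) = 1.0300; S(2,2) = 0.4868
  k=3: S(3,0) = 3.1704; S(3,1) = 1.4983; S(3,2) = 0.7081; S(3,3) = 0.3346
  k=4: S(4,0) = 4.6118; S(4,1) = 2.1795; S(4,2) = 1.0300; S(4,3) = 0.4868; S(4,4) = 0.2300
Terminal payoffs V(N, i) = max(S_T - K, 0):
  V(4,0) = 3.481832; V(4,1) = 1.049492; V(4,2) = 0.000000; V(4,3) = 0.000000; V(4,4) = 0.000000
Backward induction: V(k, i) = exp(-r*dt) * [p * V(k+1, i) + (1-p) * V(k+1, i+1)]; then take max(V_cont, immediate exercise) for American.
  V(3,0) = exp(-r*dt) * [p*3.481832 + (1-p)*1.049492] = 2.061670; exercise = 2.040403; V(3,0) = max -> 2.061670
  V(3,1) = exp(-r*dt) * [p*1.049492 + (1-p)*0.000000] = 0.445251; exercise = 0.368291; V(3,1) = max -> 0.445251
  V(3,2) = exp(-r*dt) * [p*0.000000 + (1-p)*0.000000] = 0.000000; exercise = 0.000000; V(3,2) = max -> 0.000000
  V(3,3) = exp(-r*dt) * [p*0.000000 + (1-p)*0.000000] = 0.000000; exercise = 0.000000; V(3,3) = max -> 0.000000
  V(2,0) = exp(-r*dt) * [p*2.061670 + (1-p)*0.445251] = 1.122643; exercise = 1.049492; V(2,0) = max -> 1.122643
  V(2,1) = exp(-r*dt) * [p*0.445251 + (1-p)*0.000000] = 0.188900; exercise = 0.000000; V(2,1) = max -> 0.188900
  V(2,2) = exp(-r*dt) * [p*0.000000 + (1-p)*0.000000] = 0.000000; exercise = 0.000000; V(2,2) = max -> 0.000000
  V(1,0) = exp(-r*dt) * [p*1.122643 + (1-p)*0.188900] = 0.581489; exercise = 0.368291; V(1,0) = max -> 0.581489
  V(1,1) = exp(-r*dt) * [p*0.188900 + (1-p)*0.000000] = 0.080141; exercise = 0.000000; V(1,1) = max -> 0.080141
  V(0,0) = exp(-r*dt) * [p*0.581489 + (1-p)*0.080141] = 0.291332; exercise = 0.000000; V(0,0) = max -> 0.291332


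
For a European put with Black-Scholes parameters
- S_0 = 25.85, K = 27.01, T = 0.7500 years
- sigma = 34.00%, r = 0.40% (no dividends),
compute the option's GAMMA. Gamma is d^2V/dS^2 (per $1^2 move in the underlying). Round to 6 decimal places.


Answer: Gamma = 0.052411

Derivation:
d1 = 0.0083322958; d2 = -0.2861163415
phi(d1) = 0.3989284319; exp(-qT) = 1.0000000000; exp(-rT) = 0.9970044955
Gamma = exp(-qT) * phi(d1) / (S * sigma * sqrt(T)) = 1.0000000000 * 0.3989284319 / (25.8500 * 0.3400 * 0.8660254038) = 0.052411


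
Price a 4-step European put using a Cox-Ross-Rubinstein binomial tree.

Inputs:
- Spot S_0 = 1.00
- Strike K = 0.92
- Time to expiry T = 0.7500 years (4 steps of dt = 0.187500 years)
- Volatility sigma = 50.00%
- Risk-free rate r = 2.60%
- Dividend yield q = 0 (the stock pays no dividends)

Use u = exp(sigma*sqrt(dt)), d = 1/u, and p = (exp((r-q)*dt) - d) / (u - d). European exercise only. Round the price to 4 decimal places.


dt = T/N = 0.187500
u = exp(sigma*sqrt(dt)) = 1.241731; d = 1/u = 0.805327
p = (exp((r-q)*dt) - d) / (u - d) = 0.457282
Discount per step: exp(-r*dt) = 0.995137
Stock lattice S(k, i) with i counting down-moves:
  k=0: S(0,0) = 1.0000
  k=1: S(1,0) = 1.2417; S(1,1) = 0.8053
  k=2: S(2,0) = 1.5419; S(2,1) = 1.0000; S(2,2) = 0.6486
  k=3: S(3,0) = 1.9146; S(3,1) = 1.2417; S(3,2) = 0.8053; S(3,3) = 0.5223
  k=4: S(4,0) = 2.3774; S(4,1) = 1.5419; S(4,2) = 1.0000; S(4,3) = 0.6486; S(4,4) = 0.4206
Terminal payoffs V(N, i) = max(K - S_T, 0):
  V(4,0) = 0.000000; V(4,1) = 0.000000; V(4,2) = 0.000000; V(4,3) = 0.271448; V(4,4) = 0.499380
Backward induction: V(k, i) = exp(-r*dt) * [p * V(k+1, i) + (1-p) * V(k+1, i+1)].
  V(3,0) = exp(-r*dt) * [p*0.000000 + (1-p)*0.000000] = 0.000000
  V(3,1) = exp(-r*dt) * [p*0.000000 + (1-p)*0.000000] = 0.000000
  V(3,2) = exp(-r*dt) * [p*0.000000 + (1-p)*0.271448] = 0.146603
  V(3,3) = exp(-r*dt) * [p*0.271448 + (1-p)*0.499380] = 0.393229
  V(2,0) = exp(-r*dt) * [p*0.000000 + (1-p)*0.000000] = 0.000000
  V(2,1) = exp(-r*dt) * [p*0.000000 + (1-p)*0.146603] = 0.079177
  V(2,2) = exp(-r*dt) * [p*0.146603 + (1-p)*0.393229] = 0.279088
  V(1,0) = exp(-r*dt) * [p*0.000000 + (1-p)*0.079177] = 0.042762
  V(1,1) = exp(-r*dt) * [p*0.079177 + (1-p)*0.279088] = 0.186759
  V(0,0) = exp(-r*dt) * [p*0.042762 + (1-p)*0.186759] = 0.120324

Answer: Price = V(0,0) = 0.1203


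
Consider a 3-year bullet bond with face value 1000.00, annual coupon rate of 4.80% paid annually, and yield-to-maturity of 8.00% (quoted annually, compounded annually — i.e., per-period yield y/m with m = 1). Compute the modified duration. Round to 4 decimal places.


Coupon per period c = face * coupon_rate / m = 48.000000
Periods per year m = 1; per-period yield y/m = 0.080000
Number of cashflows N = 3
Cashflows (t years, CF_t, discount factor 1/(1+y/m)^(m*t), PV):
  t = 1.0000: CF_t = 48.000000, DF = 0.925926, PV = 44.444444
  t = 2.0000: CF_t = 48.000000, DF = 0.857339, PV = 41.152263
  t = 3.0000: CF_t = 1048.000000, DF = 0.793832, PV = 831.936189
Price P = sum_t PV_t = 917.532896
First compute Macaulay numerator sum_t t * PV_t:
  t * PV_t at t = 1.0000: 44.444444
  t * PV_t at t = 2.0000: 82.304527
  t * PV_t at t = 3.0000: 2495.808566
Macaulay duration D = 2622.557537 / 917.532896 = 2.858271
Modified duration = D / (1 + y/m) = 2.858271 / (1 + 0.080000) = 2.646547

Answer: Modified duration = 2.6465
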